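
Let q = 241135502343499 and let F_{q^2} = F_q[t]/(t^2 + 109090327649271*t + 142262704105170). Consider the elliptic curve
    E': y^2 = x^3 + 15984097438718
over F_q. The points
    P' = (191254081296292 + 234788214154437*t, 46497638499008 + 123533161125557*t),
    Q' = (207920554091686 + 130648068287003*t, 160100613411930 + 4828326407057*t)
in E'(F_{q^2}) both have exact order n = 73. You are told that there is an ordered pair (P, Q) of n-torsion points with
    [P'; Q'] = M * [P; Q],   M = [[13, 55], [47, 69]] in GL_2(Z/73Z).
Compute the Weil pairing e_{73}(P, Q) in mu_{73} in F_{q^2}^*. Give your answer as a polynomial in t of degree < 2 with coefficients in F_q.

e_{73} is bilinear + alternating on E[73], so e_{73}(13*P + 55*Q, 47*P + 69*Q) = e_{73}(P,Q)^(13*69-55*47).
det(M) mod 73 = 64; its inverse in (Z/73)^* is 8 (check: 64*8 mod 73 = 1).
7-bit Miller (1001001) on E'/F_{241135502343499} with a'=0, b'=15984097438718: accumulate tangent/chord ratios at Q'+S and P'+S'.
Miller gives e_{73}(P',Q') = 234974178831569 + 81102819178182*t in F_{241135502343499^2}.
Raise to 8: e(P,Q) = 226720971759663 + 179621153975967*t in mu_{73}.

226720971759663 + 179621153975967*t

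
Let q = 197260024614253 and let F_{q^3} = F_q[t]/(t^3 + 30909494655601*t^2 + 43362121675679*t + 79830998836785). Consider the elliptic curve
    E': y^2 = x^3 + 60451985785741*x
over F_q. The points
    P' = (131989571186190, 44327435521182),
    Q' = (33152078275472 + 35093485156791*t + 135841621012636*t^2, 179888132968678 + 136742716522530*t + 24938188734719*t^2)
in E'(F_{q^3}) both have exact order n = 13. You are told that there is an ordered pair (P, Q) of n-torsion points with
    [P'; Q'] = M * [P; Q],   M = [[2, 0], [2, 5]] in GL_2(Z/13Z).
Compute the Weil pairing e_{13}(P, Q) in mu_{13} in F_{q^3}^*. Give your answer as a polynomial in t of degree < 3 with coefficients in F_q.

173706887603557 + 75337548202820*t + 169474954583059*t^2

e_{13} is bilinear + alternating on E[13], so e_{13}(2*P, 2*P + 5*Q) = e_{13}(P,Q)^(2*5-0*2).
det(M) mod 13 = 10; its inverse in (Z/13)^* is 4 (check: 10*4 mod 13 = 1).
Run Miller on y^2=x^3+60451985785741*x over F_{197260024614253}: ladder 1101 (4 bits); e = f_P(D_Q)/f_Q(D_P).
Miller gives e_{13}(P',Q') = 21678422406859 + 41672829940092*t + 35802019401077*t^2 in F_{197260024614253^3}.
Raise to 4: e(P,Q) = 173706887603557 + 75337548202820*t + 169474954583059*t^2 in mu_{13}.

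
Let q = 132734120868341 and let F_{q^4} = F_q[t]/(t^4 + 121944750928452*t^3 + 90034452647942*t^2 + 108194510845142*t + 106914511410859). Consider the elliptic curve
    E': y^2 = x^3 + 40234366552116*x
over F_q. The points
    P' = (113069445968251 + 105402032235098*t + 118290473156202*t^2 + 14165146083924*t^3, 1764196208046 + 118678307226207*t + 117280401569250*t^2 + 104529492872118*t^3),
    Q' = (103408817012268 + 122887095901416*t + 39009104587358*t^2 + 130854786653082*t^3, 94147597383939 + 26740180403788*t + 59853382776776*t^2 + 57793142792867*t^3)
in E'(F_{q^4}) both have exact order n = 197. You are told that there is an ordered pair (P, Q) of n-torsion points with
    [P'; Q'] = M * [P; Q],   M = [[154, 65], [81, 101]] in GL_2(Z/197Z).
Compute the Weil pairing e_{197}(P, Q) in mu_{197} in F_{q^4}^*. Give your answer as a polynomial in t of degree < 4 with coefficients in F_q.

113446406970994 + 21670404106215*t + 46485439893181*t^2 + 129080199290055*t^3

e_{197}(aP+bQ,cP+dQ) = e_{197}(P,Q)^(ad-bc); with (a,b,c,d)=(154,65,81,101) this gives the det-197 law.
154*101 - 65*81 = 10289; reduced mod 197: det = 45, inverse 162.
Build f_{197,P'} and f_{197,Q'} via the 8-bit ladder of 197=11000101_2; evaluate at shifted divisors; quotient in F_{132734120868341^4}.
The quotient is 31960022670200 + 81844023326077*t + 83835750008189*t^2 + 6804517372678*t^3.
(31960022670200 + 81844023326077*t + 83835750008189*t^2 + 6804517372678*t^3)^{162} mod (132734120868341,f) = 113446406970994 + 21670404106215*t + 46485439893181*t^2 + 129080199290055*t^3.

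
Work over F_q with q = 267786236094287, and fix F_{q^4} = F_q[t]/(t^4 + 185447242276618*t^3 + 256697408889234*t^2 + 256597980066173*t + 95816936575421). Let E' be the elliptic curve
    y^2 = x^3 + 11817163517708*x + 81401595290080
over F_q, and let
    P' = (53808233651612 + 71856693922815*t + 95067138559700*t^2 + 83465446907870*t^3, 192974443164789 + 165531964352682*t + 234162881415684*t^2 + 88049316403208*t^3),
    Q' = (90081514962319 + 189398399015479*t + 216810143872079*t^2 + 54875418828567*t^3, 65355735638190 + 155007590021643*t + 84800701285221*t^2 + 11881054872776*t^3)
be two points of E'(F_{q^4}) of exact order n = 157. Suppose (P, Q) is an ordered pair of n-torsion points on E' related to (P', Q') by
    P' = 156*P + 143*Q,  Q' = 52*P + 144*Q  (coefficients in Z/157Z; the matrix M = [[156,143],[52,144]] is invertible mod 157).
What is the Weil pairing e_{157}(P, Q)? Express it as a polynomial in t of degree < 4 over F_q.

e_{157} is bilinear + alternating on E[157], so e_{157}(156*P + 143*Q, 52*P + 144*Q) = e_{157}(P,Q)^(156*144-143*52).
det M = 156*144 - 143*52 = 15028 = 113 (mod 157); 113^{-1} = 132 (mod 157).
Build f_{157,P'} and f_{157,Q'} via the 8-bit ladder of 157=10011101_2; evaluate at shifted divisors; quotient in F_{267786236094287^4}.
Miller gives e_{157}(P',Q') = 156358149979992 + 26955852922854*t + 80758187254727*t^2 + 160238440590063*t^3 in F_{267786236094287^4}.
e_{157}(P,Q) = (156358149979992 + 26955852922854*t + 80758187254727*t^2 + 160238440590063*t^3)^{132} = 203654749533166 + 209351317908423*t + 5323501823269*t^2 + 191038818282742*t^3.

203654749533166 + 209351317908423*t + 5323501823269*t^2 + 191038818282742*t^3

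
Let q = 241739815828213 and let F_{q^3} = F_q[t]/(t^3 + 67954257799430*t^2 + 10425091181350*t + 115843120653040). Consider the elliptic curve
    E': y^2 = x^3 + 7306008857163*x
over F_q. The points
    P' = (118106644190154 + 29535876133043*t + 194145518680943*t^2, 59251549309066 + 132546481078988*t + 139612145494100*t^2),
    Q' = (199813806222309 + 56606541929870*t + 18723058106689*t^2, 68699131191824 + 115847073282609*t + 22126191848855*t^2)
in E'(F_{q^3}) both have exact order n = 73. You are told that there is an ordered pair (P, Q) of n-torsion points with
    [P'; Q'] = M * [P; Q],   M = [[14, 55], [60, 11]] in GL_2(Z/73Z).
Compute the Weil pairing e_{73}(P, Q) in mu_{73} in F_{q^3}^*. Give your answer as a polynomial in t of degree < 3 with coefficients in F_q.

The 73-Weil pairing on E[73] over F_{241739815828213} is alternating-bilinear: e_{73}(P',Q') = e_{73}(P,Q)^det(M).
So e_{73}(P,Q) = e_{73}(P',Q')^{52}, since 66*52 = 1 mod 73.
Run Miller on y^2=x^3+7306008857163*x over F_{241739815828213}: ladder 1001001 (7 bits); e = f_P(D_Q)/f_Q(D_P).
f_P(D_Q)/f_Q(D_P) = 115430035346848 + 227735645742350*t + 229611007231596*t^2.
Raise to 52: e(P,Q) = 76146630184451 + 236289540037016*t + 138804422451116*t^2 in mu_{73}.

76146630184451 + 236289540037016*t + 138804422451116*t^2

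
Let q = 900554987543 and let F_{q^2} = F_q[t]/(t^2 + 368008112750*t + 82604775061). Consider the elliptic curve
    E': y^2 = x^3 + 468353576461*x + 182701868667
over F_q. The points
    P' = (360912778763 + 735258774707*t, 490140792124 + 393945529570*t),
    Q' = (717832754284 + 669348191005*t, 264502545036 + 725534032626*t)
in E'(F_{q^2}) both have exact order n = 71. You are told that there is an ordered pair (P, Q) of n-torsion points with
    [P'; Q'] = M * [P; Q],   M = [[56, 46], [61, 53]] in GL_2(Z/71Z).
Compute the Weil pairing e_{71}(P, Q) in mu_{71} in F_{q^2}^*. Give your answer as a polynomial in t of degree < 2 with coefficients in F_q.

Since e_{71}(P,P)=e_{71}(Q,Q)=1 and e_{71}(Q,P)=e_{71}(P,Q)^{-1}, expanding e_{71}(56*P + 46*Q,61*P + 53*Q) leaves e(P,Q)^det(M).
Inverting 20 mod 71: 32. Thus e_{71}(P,Q) = e(P',Q')^{32}.
n = 71 = (1000111)_2 (7 bits, wt 4); accumulate f_{71,P'}(Q'+S)/f_{71,P'}(S) along the 6-step ladder.
So e_{71}(P',Q') = 454913051532 + 96684211882*t.
(454913051532 + 96684211882*t)^{32} mod (900554987543,f) = 79672725709 + 715143904249*t.

79672725709 + 715143904249*t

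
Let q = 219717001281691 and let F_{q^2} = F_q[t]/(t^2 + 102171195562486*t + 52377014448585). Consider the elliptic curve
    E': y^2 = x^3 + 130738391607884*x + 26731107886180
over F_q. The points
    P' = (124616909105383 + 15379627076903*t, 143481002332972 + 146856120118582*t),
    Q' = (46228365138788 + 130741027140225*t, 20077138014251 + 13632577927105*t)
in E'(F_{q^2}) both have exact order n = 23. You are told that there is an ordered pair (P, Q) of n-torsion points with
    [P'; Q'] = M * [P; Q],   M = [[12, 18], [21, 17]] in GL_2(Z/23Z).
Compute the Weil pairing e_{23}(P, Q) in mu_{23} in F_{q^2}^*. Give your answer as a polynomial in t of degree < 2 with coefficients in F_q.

120365045017261 + 112265334605825*t

Under M = [[12,18],[21,17]] in GL_2(Z/23), e_{23}(P',Q') = e_{23}(P,Q)^(12*17-18*21 mod 23).
Inverting 10 mod 23: 7. Thus e_{23}(P,Q) = e(P',Q')^{7}.
Miller loop for e_{23} over F_{219717001281691^2}: bits of 23 = 10111; 4 double steps + 3 add steps, l/v at each.
f_P(D_Q)/f_Q(D_P) = 193751251878779 + 128413992881734*t.
(193751251878779 + 128413992881734*t)^{7} mod (219717001281691,f) = 120365045017261 + 112265334605825*t.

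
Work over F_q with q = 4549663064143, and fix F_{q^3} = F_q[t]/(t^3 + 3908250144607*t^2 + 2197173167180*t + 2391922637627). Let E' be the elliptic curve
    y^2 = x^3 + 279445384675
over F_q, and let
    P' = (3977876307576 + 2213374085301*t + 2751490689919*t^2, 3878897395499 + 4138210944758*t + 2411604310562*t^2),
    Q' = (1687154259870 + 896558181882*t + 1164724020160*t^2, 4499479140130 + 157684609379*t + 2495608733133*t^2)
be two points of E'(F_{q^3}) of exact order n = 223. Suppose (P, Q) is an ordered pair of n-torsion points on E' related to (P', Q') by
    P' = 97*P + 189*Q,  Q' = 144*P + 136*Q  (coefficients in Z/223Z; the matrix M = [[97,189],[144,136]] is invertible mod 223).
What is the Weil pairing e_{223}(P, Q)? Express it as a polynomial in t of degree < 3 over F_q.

e_{223}(aP+bQ,cP+dQ) = e_{223}(P,Q)^(ad-bc); with (a,b,c,d)=(97,189,144,136) this gives the det-223 law.
det M = 97*136 - 189*144 = -14024 = 25 (mod 223); 25^{-1} = 116 (mod 223).
Build f_{223,P'} and f_{223,Q'} via the 8-bit ladder of 223=11011111_2; evaluate at shifted divisors; quotient in F_{4549663064143^3}.
Miller gives e_{223}(P',Q') = 4278773493807 + 3469628631573*t + 888118588015*t^2 in F_{4549663064143^3}.
Raise to 116: e(P,Q) = 1905806555924 + 2925001975033*t + 4401640642332*t^2 in mu_{223}.

1905806555924 + 2925001975033*t + 4401640642332*t^2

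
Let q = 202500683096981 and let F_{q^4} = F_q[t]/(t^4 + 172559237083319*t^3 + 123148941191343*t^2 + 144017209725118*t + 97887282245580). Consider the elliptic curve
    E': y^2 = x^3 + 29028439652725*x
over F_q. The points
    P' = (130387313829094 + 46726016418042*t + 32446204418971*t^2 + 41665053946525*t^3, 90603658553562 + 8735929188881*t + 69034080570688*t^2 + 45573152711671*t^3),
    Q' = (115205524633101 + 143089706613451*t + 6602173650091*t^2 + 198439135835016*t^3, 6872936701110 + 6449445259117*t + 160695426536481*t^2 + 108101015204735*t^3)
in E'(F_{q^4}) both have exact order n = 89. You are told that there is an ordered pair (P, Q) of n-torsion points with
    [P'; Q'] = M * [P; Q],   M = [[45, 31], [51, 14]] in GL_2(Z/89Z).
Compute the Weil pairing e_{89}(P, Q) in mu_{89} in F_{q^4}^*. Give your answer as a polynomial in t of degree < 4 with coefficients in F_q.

Alternating bilinearity on E[89] (values in mu_{89} in F_{202500683096981^4}) gives e(P',Q') = e(P,Q)^det(M).
Inverting 28 mod 89: 35. Thus e_{89}(P,Q) = e(P',Q')^{35}.
n = 89 = (1011001)_2 (7 bits, wt 4); accumulate f_{89,P'}(Q'+S)/f_{89,P'}(S) along the 6-step ladder.
So e_{89}(P',Q') = 198379392435359 + 11678078356952*t + 80404882054501*t^2 + 9332509629585*t^3.
Finally e_{89}(P,Q) = 153269083644634 + 134847701326650*t + 7685157363198*t^2 + 165924239888048*t^3.

153269083644634 + 134847701326650*t + 7685157363198*t^2 + 165924239888048*t^3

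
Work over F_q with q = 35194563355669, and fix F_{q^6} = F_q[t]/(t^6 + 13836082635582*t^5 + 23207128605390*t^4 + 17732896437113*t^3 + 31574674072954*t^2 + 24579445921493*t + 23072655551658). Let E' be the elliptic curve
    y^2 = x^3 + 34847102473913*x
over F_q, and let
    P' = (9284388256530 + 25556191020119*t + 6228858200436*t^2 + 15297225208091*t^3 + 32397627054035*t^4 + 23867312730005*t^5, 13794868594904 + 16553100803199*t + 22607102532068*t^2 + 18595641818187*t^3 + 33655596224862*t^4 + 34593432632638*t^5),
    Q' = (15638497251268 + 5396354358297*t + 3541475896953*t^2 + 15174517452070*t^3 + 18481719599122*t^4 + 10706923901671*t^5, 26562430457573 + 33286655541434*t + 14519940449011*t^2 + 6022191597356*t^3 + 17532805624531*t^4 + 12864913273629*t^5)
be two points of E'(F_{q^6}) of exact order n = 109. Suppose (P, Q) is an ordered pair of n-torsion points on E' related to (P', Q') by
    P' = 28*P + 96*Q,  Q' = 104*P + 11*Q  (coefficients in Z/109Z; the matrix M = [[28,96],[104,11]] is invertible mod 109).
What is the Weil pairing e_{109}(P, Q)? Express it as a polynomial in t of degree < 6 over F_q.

1419543246166 + 29151513076221*t + 18970772126973*t^2 + 23691737658377*t^3 + 2135902330694*t^4 + 25990249459940*t^5

e_{109} is bilinear + alternating on E[109], so e_{109}(28*P + 96*Q, 104*P + 11*Q) = e_{109}(P,Q)^(28*11-96*104).
Hence e(P,Q) = e(P',Q')^{48} where 48 = 25^{-1} mod 109.
Build f_{109,P'} and f_{109,Q'} via the 7-bit ladder of 109=1101101_2; evaluate at shifted divisors; quotient in F_{35194563355669^6}.
The quotient is 18343108284591 + 32896904779328*t + 33414627245628*t^2 + 9617550116394*t^3 + 20531842571487*t^4 + 26163523421870*t^5.
Thus e_{109}(P,Q) = 1419543246166 + 29151513076221*t + 18970772126973*t^2 + 23691737658377*t^3 + 2135902330694*t^4 + 25990249459940*t^5.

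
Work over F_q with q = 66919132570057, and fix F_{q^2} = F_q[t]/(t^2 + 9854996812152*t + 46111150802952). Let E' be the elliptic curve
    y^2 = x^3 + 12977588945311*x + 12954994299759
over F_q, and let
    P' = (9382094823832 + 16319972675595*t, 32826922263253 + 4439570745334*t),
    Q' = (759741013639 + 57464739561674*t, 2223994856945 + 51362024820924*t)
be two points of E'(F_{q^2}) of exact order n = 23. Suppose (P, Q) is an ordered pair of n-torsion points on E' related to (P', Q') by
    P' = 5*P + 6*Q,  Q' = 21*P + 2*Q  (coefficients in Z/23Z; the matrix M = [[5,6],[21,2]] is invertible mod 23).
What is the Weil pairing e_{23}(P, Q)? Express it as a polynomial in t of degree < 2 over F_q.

Under M = [[5,6],[21,2]] in GL_2(Z/23), e_{23}(P',Q') = e_{23}(P,Q)^(5*2-6*21 mod 23).
So e_{23}(P,Q) = e_{23}(P',Q')^{22}, since 22*22 = 1 mod 23.
5-bit Miller (10111) on E'/F_{66919132570057} with a'=12977588945311, b'=12954994299759: accumulate tangent/chord ratios at Q'+S and P'+S'.
The quotient is 50160693935298 + 12707695903979*t.
Raise to 22: e(P,Q) = 46301107415723 + 54211436666078*t in mu_{23}.

46301107415723 + 54211436666078*t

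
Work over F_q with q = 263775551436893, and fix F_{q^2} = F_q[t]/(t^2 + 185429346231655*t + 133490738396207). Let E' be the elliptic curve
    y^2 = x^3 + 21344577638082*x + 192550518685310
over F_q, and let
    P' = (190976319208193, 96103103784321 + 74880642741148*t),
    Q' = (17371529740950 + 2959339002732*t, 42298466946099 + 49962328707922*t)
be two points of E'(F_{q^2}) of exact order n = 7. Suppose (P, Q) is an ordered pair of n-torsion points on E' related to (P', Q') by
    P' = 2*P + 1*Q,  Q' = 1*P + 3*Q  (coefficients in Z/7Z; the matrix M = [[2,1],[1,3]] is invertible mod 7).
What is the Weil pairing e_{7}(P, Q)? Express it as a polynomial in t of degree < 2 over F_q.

e_{7} is bilinear + alternating on E[7], so e_{7}(2*P + 1*Q, 1*P + 3*Q) = e_{7}(P,Q)^(2*3-1*1).
So e_{7}(P,Q) = e_{7}(P',Q')^{3}, since 5*3 = 1 mod 7.
3-bit Miller (111) on E'/F_{263775551436893} with a'=21344577638082, b'=192550518685310: accumulate tangent/chord ratios at Q'+S and P'+S'.
Miller gives e_{7}(P',Q') = 255358490124879 + 244972503039934*t in F_{263775551436893^2}.
Thus e_{7}(P,Q) = 169394046572086 + 217563534269688*t.

169394046572086 + 217563534269688*t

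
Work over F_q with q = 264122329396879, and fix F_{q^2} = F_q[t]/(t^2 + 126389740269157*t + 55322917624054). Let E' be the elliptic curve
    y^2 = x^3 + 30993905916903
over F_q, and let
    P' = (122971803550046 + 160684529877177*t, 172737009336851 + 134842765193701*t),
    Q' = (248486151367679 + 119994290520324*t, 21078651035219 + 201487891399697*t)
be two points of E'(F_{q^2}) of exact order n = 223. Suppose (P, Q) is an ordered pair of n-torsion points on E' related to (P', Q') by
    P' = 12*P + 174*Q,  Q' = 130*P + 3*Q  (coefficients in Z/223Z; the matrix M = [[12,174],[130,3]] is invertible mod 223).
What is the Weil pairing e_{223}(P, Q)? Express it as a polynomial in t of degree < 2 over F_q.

Since e_{223}(P,P)=e_{223}(Q,Q)=1 and e_{223}(Q,P)=e_{223}(P,Q)^{-1}, expanding e_{223}(12*P + 174*Q,130*P + 3*Q) leaves e(P,Q)^det(M).
So e_{223}(P,Q) = e_{223}(P',Q')^{106}, since 162*106 = 1 mod 223.
Miller loop for e_{223} over F_{264122329396879^2}: bits of 223 = 11011111; 7 double steps + 6 add steps, l/v at each.
Miller gives e_{223}(P',Q') = 209692753732648 + 231657319074398*t in F_{264122329396879^2}.
Finally e_{223}(P,Q) = 247864861770434 + 94961268000624*t.

247864861770434 + 94961268000624*t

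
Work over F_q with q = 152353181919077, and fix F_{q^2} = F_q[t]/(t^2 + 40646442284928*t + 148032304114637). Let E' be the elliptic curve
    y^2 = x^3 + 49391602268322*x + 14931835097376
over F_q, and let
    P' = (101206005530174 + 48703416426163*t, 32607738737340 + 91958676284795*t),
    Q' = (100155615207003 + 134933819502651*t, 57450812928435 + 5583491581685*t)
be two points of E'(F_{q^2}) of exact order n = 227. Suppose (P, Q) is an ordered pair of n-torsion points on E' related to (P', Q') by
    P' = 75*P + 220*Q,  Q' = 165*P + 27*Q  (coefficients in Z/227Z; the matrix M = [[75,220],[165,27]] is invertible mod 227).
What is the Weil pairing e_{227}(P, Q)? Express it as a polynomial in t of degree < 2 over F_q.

44147649813644 + 3093163528331*t

e_{227} is bilinear + alternating on E[227], so e_{227}(75*P + 220*Q, 165*P + 27*Q) = e_{227}(P,Q)^(75*27-220*165).
Hence e(P,Q) = e(P',Q')^{114} where 114 = 2^{-1} mod 227.
n = 227 = (11100011)_2 (8 bits, wt 5); accumulate f_{227,P'}(Q'+S)/f_{227,P'}(S) along the 7-step ladder.
e_{227}(P',Q') = 146396543851393 + 61225388225085*t.
Finally e_{227}(P,Q) = 44147649813644 + 3093163528331*t.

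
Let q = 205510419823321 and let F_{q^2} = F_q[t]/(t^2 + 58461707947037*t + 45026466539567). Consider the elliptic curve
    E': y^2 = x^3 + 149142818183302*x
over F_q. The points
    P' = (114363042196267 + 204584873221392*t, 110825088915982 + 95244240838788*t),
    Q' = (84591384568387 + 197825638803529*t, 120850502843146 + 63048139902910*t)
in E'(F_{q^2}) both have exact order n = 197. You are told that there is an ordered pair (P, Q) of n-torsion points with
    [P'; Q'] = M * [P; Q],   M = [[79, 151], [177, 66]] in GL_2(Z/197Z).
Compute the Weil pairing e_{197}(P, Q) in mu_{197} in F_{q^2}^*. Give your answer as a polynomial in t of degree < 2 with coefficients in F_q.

201469192419196 + 149661836927559*t

The 197-Weil pairing on E[197] over F_{205510419823321} is alternating-bilinear: e_{197}(P',Q') = e_{197}(P,Q)^det(M).
Hence e(P,Q) = e(P',Q')^{64} where 64 = 157^{-1} mod 197.
8-bit Miller (11000101) on E'/F_{205510419823321} with a'=149142818183302, b'=0: accumulate tangent/chord ratios at Q'+S and P'+S'.
So e_{197}(P',Q') = 93644189715681 + 18871512571299*t.
Finally e_{197}(P,Q) = 201469192419196 + 149661836927559*t.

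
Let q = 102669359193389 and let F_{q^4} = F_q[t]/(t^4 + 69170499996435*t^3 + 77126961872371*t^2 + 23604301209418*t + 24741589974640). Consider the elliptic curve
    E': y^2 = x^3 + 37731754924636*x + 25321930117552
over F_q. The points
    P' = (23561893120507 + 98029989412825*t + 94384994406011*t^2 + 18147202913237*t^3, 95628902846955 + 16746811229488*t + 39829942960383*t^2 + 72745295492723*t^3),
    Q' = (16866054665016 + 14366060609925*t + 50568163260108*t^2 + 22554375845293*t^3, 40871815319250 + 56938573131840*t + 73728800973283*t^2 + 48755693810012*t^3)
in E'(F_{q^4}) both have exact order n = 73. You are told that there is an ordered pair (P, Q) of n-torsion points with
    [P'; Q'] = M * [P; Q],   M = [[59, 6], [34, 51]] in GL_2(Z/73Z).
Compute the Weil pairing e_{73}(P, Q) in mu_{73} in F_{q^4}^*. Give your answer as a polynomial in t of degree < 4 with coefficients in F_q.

97741783938486 + 4066998961053*t + 93620186242929*t^2 + 35736742201561*t^3

Since e_{73}(P,P)=e_{73}(Q,Q)=1 and e_{73}(Q,P)=e_{73}(P,Q)^{-1}, expanding e_{73}(59*P + 6*Q,34*P + 51*Q) leaves e(P,Q)^det(M).
det M = 59*51 - 6*34 = 2805 = 31 (mod 73); 31^{-1} = 33 (mod 73).
7-bit Miller (1001001) on E'/F_{102669359193389} with a'=37731754924636, b'=25321930117552: accumulate tangent/chord ratios at Q'+S and P'+S'.
f_P(D_Q)/f_Q(D_P) = 70240784940049 + 52323097680680*t + 90146741894498*t^2 + 10192497754091*t^3.
e_{73}(P,Q) = (70240784940049 + 52323097680680*t + 90146741894498*t^2 + 10192497754091*t^3)^{33} = 97741783938486 + 4066998961053*t + 93620186242929*t^2 + 35736742201561*t^3.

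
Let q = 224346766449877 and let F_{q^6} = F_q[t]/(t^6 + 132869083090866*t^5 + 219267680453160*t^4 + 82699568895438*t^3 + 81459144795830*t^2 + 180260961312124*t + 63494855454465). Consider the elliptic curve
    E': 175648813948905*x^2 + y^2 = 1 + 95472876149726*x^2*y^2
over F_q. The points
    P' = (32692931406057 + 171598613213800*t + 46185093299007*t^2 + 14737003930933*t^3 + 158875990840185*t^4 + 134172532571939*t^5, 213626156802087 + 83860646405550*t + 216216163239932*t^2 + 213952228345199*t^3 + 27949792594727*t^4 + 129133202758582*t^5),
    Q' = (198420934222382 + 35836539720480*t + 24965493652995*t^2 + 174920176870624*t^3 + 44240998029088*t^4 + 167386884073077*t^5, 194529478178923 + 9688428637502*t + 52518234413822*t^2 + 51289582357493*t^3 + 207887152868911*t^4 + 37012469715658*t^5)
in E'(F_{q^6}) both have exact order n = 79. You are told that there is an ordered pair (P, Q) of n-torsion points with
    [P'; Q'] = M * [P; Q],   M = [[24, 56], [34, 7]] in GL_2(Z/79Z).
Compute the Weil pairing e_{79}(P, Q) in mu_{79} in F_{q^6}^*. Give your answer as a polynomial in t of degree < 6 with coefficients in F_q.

Alternating bilinearity on E[79] (values in mu_{79} in F_{224346766449877^6}) gives e(P',Q') = e(P,Q)^det(M).
24*7 - 56*34 = -1736; reduced mod 79: det = 2, inverse 40.
Map (x,y)_Ed via u=(1+y)/(1-y), v=(1+y)/((1-y)x) to Montgomery A=3778460143978,B=170615576709411; then to (a',b')=(115334569510087,26608328935753).
n = 79 = (1001111)_2 (7 bits, wt 5); accumulate f_{79,P'}(Q'+S)/f_{79,P'}(S) along the 6-step ladder.
e_{79}(P',Q') = 29899179316739 + 67379918999571*t + 81814533187221*t^2 + 110776358980798*t^3 + 42321651702190*t^4 + 81658014029631*t^5.
Thus e_{79}(P,Q) = 134915941758774 + 13887082180133*t + 11157812230158*t^2 + 19285182713114*t^3 + 71423450467188*t^4 + 166037618256625*t^5.

134915941758774 + 13887082180133*t + 11157812230158*t^2 + 19285182713114*t^3 + 71423450467188*t^4 + 166037618256625*t^5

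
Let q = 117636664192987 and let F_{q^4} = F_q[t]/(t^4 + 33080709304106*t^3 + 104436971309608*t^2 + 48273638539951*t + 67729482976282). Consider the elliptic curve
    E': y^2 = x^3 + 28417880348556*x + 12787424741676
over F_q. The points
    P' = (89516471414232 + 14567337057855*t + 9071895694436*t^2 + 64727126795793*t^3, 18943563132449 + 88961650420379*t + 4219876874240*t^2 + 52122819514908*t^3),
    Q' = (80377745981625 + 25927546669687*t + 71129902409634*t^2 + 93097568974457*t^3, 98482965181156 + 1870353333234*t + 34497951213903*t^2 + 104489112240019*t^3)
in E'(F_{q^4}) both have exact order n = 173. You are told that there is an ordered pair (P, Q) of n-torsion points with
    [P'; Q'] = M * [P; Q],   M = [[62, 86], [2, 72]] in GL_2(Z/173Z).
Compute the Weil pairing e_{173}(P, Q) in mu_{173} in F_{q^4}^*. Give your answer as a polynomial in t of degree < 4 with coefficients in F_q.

e_{173}(aP+bQ,cP+dQ) = e_{173}(P,Q)^(ad-bc); with (a,b,c,d)=(62,86,2,72) this gives the det-173 law.
Inverting 140 mod 173: 152. Thus e_{173}(P,Q) = e(P',Q')^{152}.
n = 173 = (10101101)_2 (8 bits, wt 5); accumulate f_{173,P'}(Q'+S)/f_{173,P'}(S) along the 7-step ladder.
e_{173}(P',Q') = 103809540485802 + 22516786296958*t + 10190530643211*t^2 + 2202023186448*t^3.
Finally e_{173}(P,Q) = 58429946499999 + 32544855092641*t + 14301925827383*t^2 + 14499685215104*t^3.

58429946499999 + 32544855092641*t + 14301925827383*t^2 + 14499685215104*t^3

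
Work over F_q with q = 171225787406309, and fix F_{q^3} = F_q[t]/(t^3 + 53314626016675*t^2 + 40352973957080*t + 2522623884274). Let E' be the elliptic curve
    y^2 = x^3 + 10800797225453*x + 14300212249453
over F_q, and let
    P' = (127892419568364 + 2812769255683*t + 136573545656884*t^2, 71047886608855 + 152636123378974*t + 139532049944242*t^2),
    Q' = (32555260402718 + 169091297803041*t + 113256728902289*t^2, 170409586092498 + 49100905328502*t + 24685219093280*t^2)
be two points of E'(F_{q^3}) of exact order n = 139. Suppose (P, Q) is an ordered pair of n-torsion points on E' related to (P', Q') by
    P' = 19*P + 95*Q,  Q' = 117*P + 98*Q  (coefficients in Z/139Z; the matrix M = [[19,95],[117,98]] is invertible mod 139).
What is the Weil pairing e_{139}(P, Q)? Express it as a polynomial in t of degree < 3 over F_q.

Since e_{139}(P,P)=e_{139}(Q,Q)=1 and e_{139}(Q,P)=e_{139}(P,Q)^{-1}, expanding e_{139}(19*P + 95*Q,117*P + 98*Q) leaves e(P,Q)^det(M).
19*98 - 95*117 = -9253; reduced mod 139: det = 60, inverse 95.
Run Miller on y^2=x^3+10800797225453*x+14300212249453 over F_{171225787406309}: ladder 10001011 (8 bits); e = f_P(D_Q)/f_Q(D_P).
e_{139}(P',Q') = 153829805513542 + 117396534472422*t + 49878612403675*t^2.
Thus e_{139}(P,Q) = 22686332239692 + 55167199685152*t + 56457142128341*t^2.

22686332239692 + 55167199685152*t + 56457142128341*t^2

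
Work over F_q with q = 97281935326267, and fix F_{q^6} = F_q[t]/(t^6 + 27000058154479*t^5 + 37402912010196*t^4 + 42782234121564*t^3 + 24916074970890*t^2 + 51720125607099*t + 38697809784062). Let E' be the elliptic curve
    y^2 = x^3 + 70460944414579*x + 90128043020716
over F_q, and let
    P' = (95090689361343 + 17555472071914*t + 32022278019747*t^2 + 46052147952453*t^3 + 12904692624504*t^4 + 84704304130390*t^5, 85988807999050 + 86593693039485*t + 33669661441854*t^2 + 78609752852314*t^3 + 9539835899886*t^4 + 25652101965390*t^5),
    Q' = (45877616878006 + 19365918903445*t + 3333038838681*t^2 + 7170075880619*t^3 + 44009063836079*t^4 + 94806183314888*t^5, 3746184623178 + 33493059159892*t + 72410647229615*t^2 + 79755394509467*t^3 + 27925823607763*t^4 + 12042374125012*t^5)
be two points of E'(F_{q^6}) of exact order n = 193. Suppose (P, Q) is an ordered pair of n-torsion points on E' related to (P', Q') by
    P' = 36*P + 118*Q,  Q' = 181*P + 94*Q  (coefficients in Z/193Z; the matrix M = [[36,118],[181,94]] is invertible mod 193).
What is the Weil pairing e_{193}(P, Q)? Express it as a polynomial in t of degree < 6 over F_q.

5083011018675 + 12453979507694*t + 4139885728116*t^2 + 88520840207244*t^3 + 9466713999007*t^4 + 5166619648588*t^5

e_{193} is bilinear + alternating on E[193], so e_{193}(36*P + 118*Q, 181*P + 94*Q) = e_{193}(P,Q)^(36*94-118*181).
So e_{193}(P,Q) = e_{193}(P',Q')^{54}, since 168*54 = 1 mod 193.
Miller loop for e_{193} over F_{97281935326267^6}: bits of 193 = 11000001; 7 double steps + 2 add steps, l/v at each.
f_P(D_Q)/f_Q(D_P) = 73022530311128 + 94060337155939*t + 96684005049316*t^2 + 46442966789001*t^3 + 54535102470737*t^4 + 67730132833617*t^5.
Hence e(P,Q) = 5083011018675 + 12453979507694*t + 4139885728116*t^2 + 88520840207244*t^3 + 9466713999007*t^4 + 5166619648588*t^5 in F_{97281935326267^6}^*.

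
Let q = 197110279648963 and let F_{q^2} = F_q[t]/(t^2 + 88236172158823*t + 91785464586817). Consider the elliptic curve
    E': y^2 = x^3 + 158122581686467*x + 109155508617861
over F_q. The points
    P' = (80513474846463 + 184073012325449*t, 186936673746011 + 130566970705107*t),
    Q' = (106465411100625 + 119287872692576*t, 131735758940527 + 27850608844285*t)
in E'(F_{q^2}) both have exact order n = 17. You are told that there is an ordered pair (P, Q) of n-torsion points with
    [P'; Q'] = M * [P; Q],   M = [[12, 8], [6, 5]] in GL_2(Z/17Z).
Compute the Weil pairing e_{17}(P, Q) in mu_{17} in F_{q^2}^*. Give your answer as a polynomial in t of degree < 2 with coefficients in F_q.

100626136795933 + 173816303955148*t

e_{17} is bilinear + alternating on E[17], so e_{17}(12*P + 8*Q, 6*P + 5*Q) = e_{17}(P,Q)^(12*5-8*6).
det M = 12*5 - 8*6 = 12 = 12 (mod 17); 12^{-1} = 10 (mod 17).
Double-and-add over 10001: 5-1 doublings, 2-1 additions; each step l_{T,T}/v_{2T} or l_{T,P'}/v at Q'+S for random S.
e_{17}(P',Q') = 53413921343877 + 75953992132236*t.
Thus e_{17}(P,Q) = 100626136795933 + 173816303955148*t.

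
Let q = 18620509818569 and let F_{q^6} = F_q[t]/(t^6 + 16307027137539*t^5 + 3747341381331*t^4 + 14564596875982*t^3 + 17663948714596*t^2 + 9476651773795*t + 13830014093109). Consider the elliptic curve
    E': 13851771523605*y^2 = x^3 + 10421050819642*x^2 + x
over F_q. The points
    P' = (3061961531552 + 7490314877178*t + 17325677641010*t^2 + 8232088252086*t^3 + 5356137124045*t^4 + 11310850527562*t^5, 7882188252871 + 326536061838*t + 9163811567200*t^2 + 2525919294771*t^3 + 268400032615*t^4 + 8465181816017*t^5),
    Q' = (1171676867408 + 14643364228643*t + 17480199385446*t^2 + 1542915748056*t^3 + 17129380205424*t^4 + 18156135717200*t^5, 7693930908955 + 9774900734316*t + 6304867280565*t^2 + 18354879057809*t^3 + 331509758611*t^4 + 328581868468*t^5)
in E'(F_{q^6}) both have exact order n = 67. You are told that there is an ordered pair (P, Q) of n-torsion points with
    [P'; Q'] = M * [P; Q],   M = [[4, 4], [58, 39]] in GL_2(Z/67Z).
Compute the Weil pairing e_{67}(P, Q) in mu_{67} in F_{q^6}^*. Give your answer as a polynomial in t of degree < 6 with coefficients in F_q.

The 67-Weil pairing on E[67] over F_{18620509818569} is alternating-bilinear: e_{67}(P',Q') = e_{67}(P,Q)^det(M).
So e_{67}(P,Q) = e_{67}(P',Q')^{52}, since 58*52 = 1 mod 67.
Set x_W=7121345034041*u+7054817396343, y_W=7121345034041*v; then E': y_W^2=x_W^3+14829973045365*x_W+1434179806521.
Double-and-add over 1000011: 7-1 doublings, 3-1 additions; each step l_{T,T}/v_{2T} or l_{T,P'}/v at Q'+S for random S.
Result: e(P',Q') = 50129482574 + 12531457794847*t + 17392474934930*t^2 + 17715033008834*t^3 + 4508445707728*t^4 + 7465065863431*t^5.
Raise to 52: e(P,Q) = 5282978286777 + 12689163864444*t + 3822444374807*t^2 + 11157862994658*t^3 + 10693849375264*t^4 + 18523169951393*t^5 in mu_{67}.

5282978286777 + 12689163864444*t + 3822444374807*t^2 + 11157862994658*t^3 + 10693849375264*t^4 + 18523169951393*t^5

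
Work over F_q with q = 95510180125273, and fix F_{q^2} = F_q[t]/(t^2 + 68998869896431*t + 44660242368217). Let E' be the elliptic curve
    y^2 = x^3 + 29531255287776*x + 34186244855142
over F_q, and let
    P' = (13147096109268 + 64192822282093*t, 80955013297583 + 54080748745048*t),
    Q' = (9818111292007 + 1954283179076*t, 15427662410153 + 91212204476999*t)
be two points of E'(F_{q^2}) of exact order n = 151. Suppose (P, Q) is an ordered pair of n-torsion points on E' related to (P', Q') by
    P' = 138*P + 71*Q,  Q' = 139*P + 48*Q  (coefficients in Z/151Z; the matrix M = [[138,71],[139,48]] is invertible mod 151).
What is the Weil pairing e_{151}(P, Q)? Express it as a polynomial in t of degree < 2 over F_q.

68163617682276 + 65378555232530*t

Alternating bilinearity on E[151] (values in mu_{151} in F_{95510180125273^2}) gives e(P',Q') = e(P,Q)^det(M).
det(M) mod 151 = 77; its inverse in (Z/151)^* is 51 (check: 77*51 mod 151 = 1).
n = 151 = (10010111)_2 (8 bits, wt 5); accumulate f_{151,P'}(Q'+S)/f_{151,P'}(S) along the 7-step ladder.
So e_{151}(P',Q') = 14234801060395 + 54891115906710*t.
(14234801060395 + 54891115906710*t)^{51} mod (95510180125273,f) = 68163617682276 + 65378555232530*t.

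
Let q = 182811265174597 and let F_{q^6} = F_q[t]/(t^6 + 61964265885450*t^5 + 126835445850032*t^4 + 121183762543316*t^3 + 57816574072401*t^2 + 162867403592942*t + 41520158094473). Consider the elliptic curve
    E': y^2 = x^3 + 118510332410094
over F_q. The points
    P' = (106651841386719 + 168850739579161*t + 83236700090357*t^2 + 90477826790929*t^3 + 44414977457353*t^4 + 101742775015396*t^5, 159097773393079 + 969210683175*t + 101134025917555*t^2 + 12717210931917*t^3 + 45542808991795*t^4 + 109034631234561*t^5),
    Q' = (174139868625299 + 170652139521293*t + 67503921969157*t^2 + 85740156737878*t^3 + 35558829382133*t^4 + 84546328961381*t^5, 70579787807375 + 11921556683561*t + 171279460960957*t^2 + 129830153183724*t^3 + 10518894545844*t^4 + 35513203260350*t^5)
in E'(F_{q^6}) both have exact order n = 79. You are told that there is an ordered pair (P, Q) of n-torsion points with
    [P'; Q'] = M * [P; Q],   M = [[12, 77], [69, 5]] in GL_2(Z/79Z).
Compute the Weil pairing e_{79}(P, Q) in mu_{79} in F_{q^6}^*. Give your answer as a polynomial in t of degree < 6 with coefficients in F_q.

Since e_{79}(P,P)=e_{79}(Q,Q)=1 and e_{79}(Q,P)=e_{79}(P,Q)^{-1}, expanding e_{79}(12*P + 77*Q,69*P + 5*Q) leaves e(P,Q)^det(M).
Hence e(P,Q) = e(P',Q')^{2} where 2 = 40^{-1} mod 79.
Miller loop for e_{79} over F_{182811265174597^6}: bits of 79 = 1001111; 6 double steps + 4 add steps, l/v at each.
Result: e(P',Q') = 140751089467992 + 113455079776911*t + 30797199485832*t^2 + 104073600100849*t^3 + 141750660181937*t^4 + 46292872042041*t^5.
Hence e(P,Q) = 159301786110887 + 152508340863367*t + 30820396906399*t^2 + 14049992111197*t^3 + 180984074460078*t^4 + 160105960187164*t^5 in F_{182811265174597^6}^*.

159301786110887 + 152508340863367*t + 30820396906399*t^2 + 14049992111197*t^3 + 180984074460078*t^4 + 160105960187164*t^5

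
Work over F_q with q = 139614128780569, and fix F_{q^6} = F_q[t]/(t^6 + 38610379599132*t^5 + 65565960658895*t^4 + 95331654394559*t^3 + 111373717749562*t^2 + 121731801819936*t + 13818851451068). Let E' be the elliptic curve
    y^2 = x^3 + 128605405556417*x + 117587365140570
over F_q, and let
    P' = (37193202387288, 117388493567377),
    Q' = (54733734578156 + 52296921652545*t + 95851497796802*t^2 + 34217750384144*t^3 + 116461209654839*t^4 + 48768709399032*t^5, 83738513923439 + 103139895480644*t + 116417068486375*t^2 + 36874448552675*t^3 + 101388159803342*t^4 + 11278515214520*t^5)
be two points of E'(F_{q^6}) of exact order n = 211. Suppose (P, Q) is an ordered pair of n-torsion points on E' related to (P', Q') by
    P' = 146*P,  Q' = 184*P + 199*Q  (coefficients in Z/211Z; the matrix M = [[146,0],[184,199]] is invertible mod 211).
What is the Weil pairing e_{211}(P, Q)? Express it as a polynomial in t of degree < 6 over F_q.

63553814713177 + 107507479877843*t + 76327296423172*t^2 + 16416979736917*t^3 + 16038659016641*t^4 + 76433883427882*t^5

Under M = [[146,0],[184,199]] in GL_2(Z/211), e_{211}(P',Q') = e_{211}(P,Q)^(146*199-0*184 mod 211).
146*199 - 0*184 = 29054; reduced mod 211: det = 147, inverse 89.
n = 211 = (11010011)_2 (8 bits, wt 5); accumulate f_{211,P'}(Q'+S)/f_{211,P'}(S) along the 7-step ladder.
The quotient is 106799669244435 + 20418891134593*t + 92632478214451*t^2 + 2904886203400*t^3 + 22445684533491*t^4 + 84372014565604*t^5.
Thus e_{211}(P,Q) = 63553814713177 + 107507479877843*t + 76327296423172*t^2 + 16416979736917*t^3 + 16038659016641*t^4 + 76433883427882*t^5.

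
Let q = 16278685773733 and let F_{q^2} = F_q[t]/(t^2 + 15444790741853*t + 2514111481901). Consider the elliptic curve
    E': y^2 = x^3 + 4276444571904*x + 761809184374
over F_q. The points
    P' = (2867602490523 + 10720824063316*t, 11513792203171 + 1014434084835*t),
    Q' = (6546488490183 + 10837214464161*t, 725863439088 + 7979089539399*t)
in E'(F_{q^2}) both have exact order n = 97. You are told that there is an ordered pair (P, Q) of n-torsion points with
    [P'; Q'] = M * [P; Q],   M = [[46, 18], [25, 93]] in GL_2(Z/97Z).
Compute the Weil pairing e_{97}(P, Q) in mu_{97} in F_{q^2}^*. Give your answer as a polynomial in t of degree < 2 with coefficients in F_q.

1816489547095 + 12872009185301*t

Since e_{97}(P,P)=e_{97}(Q,Q)=1 and e_{97}(Q,P)=e_{97}(P,Q)^{-1}, expanding e_{97}(46*P + 18*Q,25*P + 93*Q) leaves e(P,Q)^det(M).
46*93 - 18*25 = 3828; reduced mod 97: det = 45, inverse 69.
n = 97 = (1100001)_2 (7 bits, wt 3); accumulate f_{97,P'}(Q'+S)/f_{97,P'}(S) along the 6-step ladder.
f_P(D_Q)/f_Q(D_P) = 8232864092441 + 14932996371198*t.
Finally e_{97}(P,Q) = 1816489547095 + 12872009185301*t.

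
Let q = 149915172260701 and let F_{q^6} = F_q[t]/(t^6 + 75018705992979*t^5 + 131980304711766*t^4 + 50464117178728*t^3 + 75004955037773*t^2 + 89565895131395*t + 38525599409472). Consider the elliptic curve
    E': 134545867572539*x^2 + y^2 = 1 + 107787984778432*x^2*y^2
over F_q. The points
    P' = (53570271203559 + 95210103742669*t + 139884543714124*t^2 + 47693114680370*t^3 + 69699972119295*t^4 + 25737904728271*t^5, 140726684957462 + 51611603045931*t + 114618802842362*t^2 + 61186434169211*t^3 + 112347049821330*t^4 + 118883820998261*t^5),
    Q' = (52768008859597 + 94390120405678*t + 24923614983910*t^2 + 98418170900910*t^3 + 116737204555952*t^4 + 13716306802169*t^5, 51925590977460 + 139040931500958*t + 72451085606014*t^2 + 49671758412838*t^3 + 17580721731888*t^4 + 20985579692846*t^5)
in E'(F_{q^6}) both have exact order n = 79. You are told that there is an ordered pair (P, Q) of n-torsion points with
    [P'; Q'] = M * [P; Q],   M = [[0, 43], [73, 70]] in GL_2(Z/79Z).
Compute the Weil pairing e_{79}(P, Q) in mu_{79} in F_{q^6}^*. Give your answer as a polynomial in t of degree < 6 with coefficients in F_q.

54430517551458 + 92408462632698*t + 54409259243484*t^2 + 94618584370930*t^3 + 43377715282642*t^4 + 113042083433915*t^5

Alternating bilinearity on E[79] (values in mu_{79} in F_{149915172260701^6}) gives e(P',Q') = e(P,Q)^det(M).
det M = 0*70 - 43*73 = -3139 = 21 (mod 79); 21^{-1} = 64 (mod 79).
Edwards->Montgomery: u=(1+y)/(1-y), v=u/x -> 12942010880365v^2=u^3+80483249769235u^2+u; then x_W=44168263763702u+115346561522179: y^2=x^3+20435542936606*x+52110336725051.
Double-and-add over 1001111: 7-1 doublings, 5-1 additions; each step l_{T,T}/v_{2T} or l_{T,P'}/v at Q'+S for random S.
The quotient is 87714830778520 + 95034400303982*t + 35844608724171*t^2 + 77982266030342*t^3 + 46225629353955*t^4 + 28679617686808*t^5.
Hence e(P,Q) = 54430517551458 + 92408462632698*t + 54409259243484*t^2 + 94618584370930*t^3 + 43377715282642*t^4 + 113042083433915*t^5 in F_{149915172260701^6}^*.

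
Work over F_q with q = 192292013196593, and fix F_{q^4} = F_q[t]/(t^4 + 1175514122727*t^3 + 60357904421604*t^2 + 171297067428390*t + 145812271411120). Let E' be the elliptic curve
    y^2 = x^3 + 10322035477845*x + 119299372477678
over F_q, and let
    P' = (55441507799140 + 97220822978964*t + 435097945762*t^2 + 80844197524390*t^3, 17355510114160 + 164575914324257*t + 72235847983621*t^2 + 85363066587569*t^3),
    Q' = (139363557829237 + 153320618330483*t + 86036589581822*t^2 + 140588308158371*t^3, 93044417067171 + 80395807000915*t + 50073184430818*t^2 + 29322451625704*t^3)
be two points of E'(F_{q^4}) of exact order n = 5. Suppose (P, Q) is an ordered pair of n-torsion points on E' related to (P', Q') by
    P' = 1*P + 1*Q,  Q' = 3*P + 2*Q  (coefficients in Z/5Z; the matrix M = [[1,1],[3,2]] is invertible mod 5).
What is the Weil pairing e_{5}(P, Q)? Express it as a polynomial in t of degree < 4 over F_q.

190696094093889 + 115073885692960*t + 175548985283391*t^2 + 141995779231595*t^3

Alternating bilinearity on E[5] (values in mu_{5} in F_{192292013196593^4}) gives e(P',Q') = e(P,Q)^det(M).
det M = 1*2 - 1*3 = -1 = 4 (mod 5); 4^{-1} = 4 (mod 5).
3-bit Miller (101) on E'/F_{192292013196593} with a'=10322035477845, b'=119299372477678: accumulate tangent/chord ratios at Q'+S and P'+S'.
e_{5}(P',Q') = 96718434386510 + 168086334566911*t + 82116911516369*t^2 + 47290039763974*t^3.
(96718434386510 + 168086334566911*t + 82116911516369*t^2 + 47290039763974*t^3)^{4} mod (192292013196593,f) = 190696094093889 + 115073885692960*t + 175548985283391*t^2 + 141995779231595*t^3.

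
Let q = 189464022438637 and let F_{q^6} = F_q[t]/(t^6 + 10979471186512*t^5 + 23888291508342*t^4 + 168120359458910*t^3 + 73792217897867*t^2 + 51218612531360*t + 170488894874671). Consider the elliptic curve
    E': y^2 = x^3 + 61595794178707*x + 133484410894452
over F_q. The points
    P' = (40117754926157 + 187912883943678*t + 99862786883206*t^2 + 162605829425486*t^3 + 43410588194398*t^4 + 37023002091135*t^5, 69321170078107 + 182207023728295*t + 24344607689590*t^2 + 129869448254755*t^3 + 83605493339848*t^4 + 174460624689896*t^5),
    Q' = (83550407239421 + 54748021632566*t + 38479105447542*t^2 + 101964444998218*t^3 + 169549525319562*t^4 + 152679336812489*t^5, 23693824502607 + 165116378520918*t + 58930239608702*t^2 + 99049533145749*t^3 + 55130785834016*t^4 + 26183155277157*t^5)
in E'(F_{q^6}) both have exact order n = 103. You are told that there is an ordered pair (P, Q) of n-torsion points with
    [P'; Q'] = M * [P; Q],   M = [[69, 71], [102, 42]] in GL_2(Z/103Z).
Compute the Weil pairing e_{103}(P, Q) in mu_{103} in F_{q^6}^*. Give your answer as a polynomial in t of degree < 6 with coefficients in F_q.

Under M = [[69,71],[102,42]] in GL_2(Z/103), e_{103}(P',Q') = e_{103}(P,Q)^(69*42-71*102 mod 103).
69*42 - 71*102 = -4344; reduced mod 103: det = 85, inverse 40.
n = 103 = (1100111)_2 (7 bits, wt 5); accumulate f_{103,P'}(Q'+S)/f_{103,P'}(S) along the 6-step ladder.
f_P(D_Q)/f_Q(D_P) = 47583924417080 + 55325838218745*t + 101149114119284*t^2 + 120826016354251*t^3 + 170624161941082*t^4 + 140086382761510*t^5.
Finally e_{103}(P,Q) = 106040086925458 + 39811738683508*t + 73505014636272*t^2 + 116369762071996*t^3 + 9566760460974*t^4 + 70939583238374*t^5.

106040086925458 + 39811738683508*t + 73505014636272*t^2 + 116369762071996*t^3 + 9566760460974*t^4 + 70939583238374*t^5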